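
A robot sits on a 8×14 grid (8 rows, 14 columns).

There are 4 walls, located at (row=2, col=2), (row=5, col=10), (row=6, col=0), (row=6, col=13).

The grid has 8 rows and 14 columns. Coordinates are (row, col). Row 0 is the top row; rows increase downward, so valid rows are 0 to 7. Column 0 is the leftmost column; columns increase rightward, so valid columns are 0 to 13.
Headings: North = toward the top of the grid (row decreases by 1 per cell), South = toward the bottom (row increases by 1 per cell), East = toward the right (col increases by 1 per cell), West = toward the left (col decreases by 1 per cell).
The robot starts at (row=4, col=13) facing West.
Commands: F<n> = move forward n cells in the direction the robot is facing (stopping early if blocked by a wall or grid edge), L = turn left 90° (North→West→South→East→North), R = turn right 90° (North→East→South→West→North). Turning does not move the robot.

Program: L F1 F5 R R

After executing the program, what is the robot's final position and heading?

Start: (row=4, col=13), facing West
  L: turn left, now facing South
  F1: move forward 1, now at (row=5, col=13)
  F5: move forward 0/5 (blocked), now at (row=5, col=13)
  R: turn right, now facing West
  R: turn right, now facing North
Final: (row=5, col=13), facing North

Answer: Final position: (row=5, col=13), facing North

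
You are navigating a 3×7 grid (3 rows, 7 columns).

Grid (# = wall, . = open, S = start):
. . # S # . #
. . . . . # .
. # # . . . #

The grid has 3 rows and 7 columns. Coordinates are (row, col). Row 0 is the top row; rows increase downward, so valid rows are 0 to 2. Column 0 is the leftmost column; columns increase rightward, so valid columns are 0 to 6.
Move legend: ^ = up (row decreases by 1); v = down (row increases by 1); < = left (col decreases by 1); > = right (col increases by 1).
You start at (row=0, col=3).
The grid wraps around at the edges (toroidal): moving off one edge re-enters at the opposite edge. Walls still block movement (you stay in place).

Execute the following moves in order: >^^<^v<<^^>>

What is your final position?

Answer: Final position: (row=2, col=0)

Derivation:
Start: (row=0, col=3)
  > (right): blocked, stay at (row=0, col=3)
  ^ (up): (row=0, col=3) -> (row=2, col=3)
  ^ (up): (row=2, col=3) -> (row=1, col=3)
  < (left): (row=1, col=3) -> (row=1, col=2)
  ^ (up): blocked, stay at (row=1, col=2)
  v (down): blocked, stay at (row=1, col=2)
  < (left): (row=1, col=2) -> (row=1, col=1)
  < (left): (row=1, col=1) -> (row=1, col=0)
  ^ (up): (row=1, col=0) -> (row=0, col=0)
  ^ (up): (row=0, col=0) -> (row=2, col=0)
  > (right): blocked, stay at (row=2, col=0)
  > (right): blocked, stay at (row=2, col=0)
Final: (row=2, col=0)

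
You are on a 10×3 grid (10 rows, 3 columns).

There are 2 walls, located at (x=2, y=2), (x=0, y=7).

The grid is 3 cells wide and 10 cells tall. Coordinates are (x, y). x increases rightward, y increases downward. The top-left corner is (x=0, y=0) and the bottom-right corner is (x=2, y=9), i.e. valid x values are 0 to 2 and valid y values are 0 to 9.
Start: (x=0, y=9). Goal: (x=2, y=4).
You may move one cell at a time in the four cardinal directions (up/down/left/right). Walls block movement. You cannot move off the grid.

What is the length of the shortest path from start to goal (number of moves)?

BFS from (x=0, y=9) until reaching (x=2, y=4):
  Distance 0: (x=0, y=9)
  Distance 1: (x=0, y=8), (x=1, y=9)
  Distance 2: (x=1, y=8), (x=2, y=9)
  Distance 3: (x=1, y=7), (x=2, y=8)
  Distance 4: (x=1, y=6), (x=2, y=7)
  Distance 5: (x=1, y=5), (x=0, y=6), (x=2, y=6)
  Distance 6: (x=1, y=4), (x=0, y=5), (x=2, y=5)
  Distance 7: (x=1, y=3), (x=0, y=4), (x=2, y=4)  <- goal reached here
One shortest path (7 moves): (x=0, y=9) -> (x=1, y=9) -> (x=2, y=9) -> (x=2, y=8) -> (x=2, y=7) -> (x=2, y=6) -> (x=2, y=5) -> (x=2, y=4)

Answer: Shortest path length: 7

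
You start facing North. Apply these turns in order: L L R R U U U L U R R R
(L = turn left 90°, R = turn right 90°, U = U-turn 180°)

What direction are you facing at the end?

Answer: Final heading: South

Derivation:
Start: North
  L (left (90° counter-clockwise)) -> West
  L (left (90° counter-clockwise)) -> South
  R (right (90° clockwise)) -> West
  R (right (90° clockwise)) -> North
  U (U-turn (180°)) -> South
  U (U-turn (180°)) -> North
  U (U-turn (180°)) -> South
  L (left (90° counter-clockwise)) -> East
  U (U-turn (180°)) -> West
  R (right (90° clockwise)) -> North
  R (right (90° clockwise)) -> East
  R (right (90° clockwise)) -> South
Final: South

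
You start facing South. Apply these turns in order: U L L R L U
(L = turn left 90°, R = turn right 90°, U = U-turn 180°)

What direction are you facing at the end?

Answer: Final heading: North

Derivation:
Start: South
  U (U-turn (180°)) -> North
  L (left (90° counter-clockwise)) -> West
  L (left (90° counter-clockwise)) -> South
  R (right (90° clockwise)) -> West
  L (left (90° counter-clockwise)) -> South
  U (U-turn (180°)) -> North
Final: North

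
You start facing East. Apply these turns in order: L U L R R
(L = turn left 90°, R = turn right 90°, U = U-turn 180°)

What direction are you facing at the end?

Start: East
  L (left (90° counter-clockwise)) -> North
  U (U-turn (180°)) -> South
  L (left (90° counter-clockwise)) -> East
  R (right (90° clockwise)) -> South
  R (right (90° clockwise)) -> West
Final: West

Answer: Final heading: West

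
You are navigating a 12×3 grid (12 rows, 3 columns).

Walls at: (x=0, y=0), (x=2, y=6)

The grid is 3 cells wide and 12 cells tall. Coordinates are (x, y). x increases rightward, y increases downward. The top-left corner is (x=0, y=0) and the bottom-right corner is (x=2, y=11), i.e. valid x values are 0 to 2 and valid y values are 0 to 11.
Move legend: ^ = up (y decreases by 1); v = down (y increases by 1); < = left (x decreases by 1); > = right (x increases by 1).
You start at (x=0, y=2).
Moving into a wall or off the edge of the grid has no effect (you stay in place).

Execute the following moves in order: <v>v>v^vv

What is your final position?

Answer: Final position: (x=2, y=5)

Derivation:
Start: (x=0, y=2)
  < (left): blocked, stay at (x=0, y=2)
  v (down): (x=0, y=2) -> (x=0, y=3)
  > (right): (x=0, y=3) -> (x=1, y=3)
  v (down): (x=1, y=3) -> (x=1, y=4)
  > (right): (x=1, y=4) -> (x=2, y=4)
  v (down): (x=2, y=4) -> (x=2, y=5)
  ^ (up): (x=2, y=5) -> (x=2, y=4)
  v (down): (x=2, y=4) -> (x=2, y=5)
  v (down): blocked, stay at (x=2, y=5)
Final: (x=2, y=5)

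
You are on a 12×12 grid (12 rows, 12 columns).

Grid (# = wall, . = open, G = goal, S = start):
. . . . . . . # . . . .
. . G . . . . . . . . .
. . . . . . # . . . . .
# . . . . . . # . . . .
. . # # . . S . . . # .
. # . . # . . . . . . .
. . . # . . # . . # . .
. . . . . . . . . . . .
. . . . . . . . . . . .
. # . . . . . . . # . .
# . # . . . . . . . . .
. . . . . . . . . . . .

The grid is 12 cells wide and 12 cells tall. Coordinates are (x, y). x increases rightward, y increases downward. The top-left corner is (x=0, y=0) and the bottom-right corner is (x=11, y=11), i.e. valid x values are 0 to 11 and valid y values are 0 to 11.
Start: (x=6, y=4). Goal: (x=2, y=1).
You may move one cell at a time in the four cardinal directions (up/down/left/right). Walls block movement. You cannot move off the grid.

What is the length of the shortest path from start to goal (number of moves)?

Answer: Shortest path length: 7

Derivation:
BFS from (x=6, y=4) until reaching (x=2, y=1):
  Distance 0: (x=6, y=4)
  Distance 1: (x=6, y=3), (x=5, y=4), (x=7, y=4), (x=6, y=5)
  Distance 2: (x=5, y=3), (x=4, y=4), (x=8, y=4), (x=5, y=5), (x=7, y=5)
  Distance 3: (x=5, y=2), (x=4, y=3), (x=8, y=3), (x=9, y=4), (x=8, y=5), (x=5, y=6), (x=7, y=6)
  Distance 4: (x=5, y=1), (x=4, y=2), (x=8, y=2), (x=3, y=3), (x=9, y=3), (x=9, y=5), (x=4, y=6), (x=8, y=6), (x=5, y=7), (x=7, y=7)
  Distance 5: (x=5, y=0), (x=4, y=1), (x=6, y=1), (x=8, y=1), (x=3, y=2), (x=7, y=2), (x=9, y=2), (x=2, y=3), (x=10, y=3), (x=10, y=5), (x=4, y=7), (x=6, y=7), (x=8, y=7), (x=5, y=8), (x=7, y=8)
  Distance 6: (x=4, y=0), (x=6, y=0), (x=8, y=0), (x=3, y=1), (x=7, y=1), (x=9, y=1), (x=2, y=2), (x=10, y=2), (x=1, y=3), (x=11, y=3), (x=11, y=5), (x=10, y=6), (x=3, y=7), (x=9, y=7), (x=4, y=8), (x=6, y=8), (x=8, y=8), (x=5, y=9), (x=7, y=9)
  Distance 7: (x=3, y=0), (x=9, y=0), (x=2, y=1), (x=10, y=1), (x=1, y=2), (x=11, y=2), (x=1, y=4), (x=11, y=4), (x=11, y=6), (x=2, y=7), (x=10, y=7), (x=3, y=8), (x=9, y=8), (x=4, y=9), (x=6, y=9), (x=8, y=9), (x=5, y=10), (x=7, y=10)  <- goal reached here
One shortest path (7 moves): (x=6, y=4) -> (x=5, y=4) -> (x=4, y=4) -> (x=4, y=3) -> (x=3, y=3) -> (x=2, y=3) -> (x=2, y=2) -> (x=2, y=1)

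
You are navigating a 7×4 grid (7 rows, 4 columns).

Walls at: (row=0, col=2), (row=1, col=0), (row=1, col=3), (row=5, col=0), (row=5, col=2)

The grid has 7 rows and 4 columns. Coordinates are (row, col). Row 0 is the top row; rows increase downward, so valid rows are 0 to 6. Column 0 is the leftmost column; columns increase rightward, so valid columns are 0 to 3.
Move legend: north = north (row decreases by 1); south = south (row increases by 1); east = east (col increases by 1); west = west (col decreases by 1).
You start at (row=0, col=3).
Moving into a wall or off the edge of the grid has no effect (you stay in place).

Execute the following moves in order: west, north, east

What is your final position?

Start: (row=0, col=3)
  west (west): blocked, stay at (row=0, col=3)
  north (north): blocked, stay at (row=0, col=3)
  east (east): blocked, stay at (row=0, col=3)
Final: (row=0, col=3)

Answer: Final position: (row=0, col=3)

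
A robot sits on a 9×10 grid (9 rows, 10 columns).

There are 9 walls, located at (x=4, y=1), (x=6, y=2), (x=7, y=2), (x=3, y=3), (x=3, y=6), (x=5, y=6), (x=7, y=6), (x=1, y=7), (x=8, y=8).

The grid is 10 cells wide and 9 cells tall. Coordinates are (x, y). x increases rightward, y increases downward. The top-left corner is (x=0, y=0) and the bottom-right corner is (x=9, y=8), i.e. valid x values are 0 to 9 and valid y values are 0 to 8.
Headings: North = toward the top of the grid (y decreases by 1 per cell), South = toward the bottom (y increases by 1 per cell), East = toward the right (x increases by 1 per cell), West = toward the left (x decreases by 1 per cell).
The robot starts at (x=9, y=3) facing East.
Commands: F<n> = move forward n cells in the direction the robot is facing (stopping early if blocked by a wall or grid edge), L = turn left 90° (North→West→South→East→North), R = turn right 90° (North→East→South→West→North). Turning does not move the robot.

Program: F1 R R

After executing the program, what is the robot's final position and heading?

Answer: Final position: (x=9, y=3), facing West

Derivation:
Start: (x=9, y=3), facing East
  F1: move forward 0/1 (blocked), now at (x=9, y=3)
  R: turn right, now facing South
  R: turn right, now facing West
Final: (x=9, y=3), facing West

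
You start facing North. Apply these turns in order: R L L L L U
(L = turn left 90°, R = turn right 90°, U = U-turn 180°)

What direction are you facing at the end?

Start: North
  R (right (90° clockwise)) -> East
  L (left (90° counter-clockwise)) -> North
  L (left (90° counter-clockwise)) -> West
  L (left (90° counter-clockwise)) -> South
  L (left (90° counter-clockwise)) -> East
  U (U-turn (180°)) -> West
Final: West

Answer: Final heading: West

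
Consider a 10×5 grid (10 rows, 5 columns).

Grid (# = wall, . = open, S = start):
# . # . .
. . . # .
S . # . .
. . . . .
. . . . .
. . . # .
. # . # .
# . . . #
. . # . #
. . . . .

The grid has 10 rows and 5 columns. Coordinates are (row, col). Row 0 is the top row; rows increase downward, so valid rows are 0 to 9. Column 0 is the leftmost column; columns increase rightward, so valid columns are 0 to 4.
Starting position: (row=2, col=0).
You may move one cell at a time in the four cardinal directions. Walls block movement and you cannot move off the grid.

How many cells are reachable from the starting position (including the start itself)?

BFS flood-fill from (row=2, col=0):
  Distance 0: (row=2, col=0)
  Distance 1: (row=1, col=0), (row=2, col=1), (row=3, col=0)
  Distance 2: (row=1, col=1), (row=3, col=1), (row=4, col=0)
  Distance 3: (row=0, col=1), (row=1, col=2), (row=3, col=2), (row=4, col=1), (row=5, col=0)
  Distance 4: (row=3, col=3), (row=4, col=2), (row=5, col=1), (row=6, col=0)
  Distance 5: (row=2, col=3), (row=3, col=4), (row=4, col=3), (row=5, col=2)
  Distance 6: (row=2, col=4), (row=4, col=4), (row=6, col=2)
  Distance 7: (row=1, col=4), (row=5, col=4), (row=7, col=2)
  Distance 8: (row=0, col=4), (row=6, col=4), (row=7, col=1), (row=7, col=3)
  Distance 9: (row=0, col=3), (row=8, col=1), (row=8, col=3)
  Distance 10: (row=8, col=0), (row=9, col=1), (row=9, col=3)
  Distance 11: (row=9, col=0), (row=9, col=2), (row=9, col=4)
Total reachable: 39 (grid has 39 open cells total)

Answer: Reachable cells: 39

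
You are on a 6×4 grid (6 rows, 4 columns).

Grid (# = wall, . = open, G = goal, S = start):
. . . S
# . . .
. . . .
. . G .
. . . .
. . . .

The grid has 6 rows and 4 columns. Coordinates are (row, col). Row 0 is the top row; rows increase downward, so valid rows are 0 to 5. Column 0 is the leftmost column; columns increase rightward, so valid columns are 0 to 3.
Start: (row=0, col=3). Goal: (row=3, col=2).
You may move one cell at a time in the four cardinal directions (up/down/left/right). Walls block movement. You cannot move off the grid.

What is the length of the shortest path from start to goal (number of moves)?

BFS from (row=0, col=3) until reaching (row=3, col=2):
  Distance 0: (row=0, col=3)
  Distance 1: (row=0, col=2), (row=1, col=3)
  Distance 2: (row=0, col=1), (row=1, col=2), (row=2, col=3)
  Distance 3: (row=0, col=0), (row=1, col=1), (row=2, col=2), (row=3, col=3)
  Distance 4: (row=2, col=1), (row=3, col=2), (row=4, col=3)  <- goal reached here
One shortest path (4 moves): (row=0, col=3) -> (row=0, col=2) -> (row=1, col=2) -> (row=2, col=2) -> (row=3, col=2)

Answer: Shortest path length: 4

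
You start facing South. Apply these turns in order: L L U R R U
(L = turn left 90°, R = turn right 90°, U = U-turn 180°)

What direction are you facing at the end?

Start: South
  L (left (90° counter-clockwise)) -> East
  L (left (90° counter-clockwise)) -> North
  U (U-turn (180°)) -> South
  R (right (90° clockwise)) -> West
  R (right (90° clockwise)) -> North
  U (U-turn (180°)) -> South
Final: South

Answer: Final heading: South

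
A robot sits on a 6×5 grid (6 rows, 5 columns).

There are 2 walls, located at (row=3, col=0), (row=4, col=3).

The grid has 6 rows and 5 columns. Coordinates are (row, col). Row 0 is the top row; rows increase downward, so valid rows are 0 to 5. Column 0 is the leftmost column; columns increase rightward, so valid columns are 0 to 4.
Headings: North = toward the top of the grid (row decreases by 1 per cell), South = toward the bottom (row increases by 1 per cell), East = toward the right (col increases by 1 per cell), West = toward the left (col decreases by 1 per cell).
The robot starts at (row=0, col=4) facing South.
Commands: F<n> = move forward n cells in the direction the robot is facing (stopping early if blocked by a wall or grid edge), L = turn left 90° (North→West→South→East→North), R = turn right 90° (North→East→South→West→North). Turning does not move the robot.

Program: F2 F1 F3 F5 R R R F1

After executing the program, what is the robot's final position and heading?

Answer: Final position: (row=5, col=4), facing East

Derivation:
Start: (row=0, col=4), facing South
  F2: move forward 2, now at (row=2, col=4)
  F1: move forward 1, now at (row=3, col=4)
  F3: move forward 2/3 (blocked), now at (row=5, col=4)
  F5: move forward 0/5 (blocked), now at (row=5, col=4)
  R: turn right, now facing West
  R: turn right, now facing North
  R: turn right, now facing East
  F1: move forward 0/1 (blocked), now at (row=5, col=4)
Final: (row=5, col=4), facing East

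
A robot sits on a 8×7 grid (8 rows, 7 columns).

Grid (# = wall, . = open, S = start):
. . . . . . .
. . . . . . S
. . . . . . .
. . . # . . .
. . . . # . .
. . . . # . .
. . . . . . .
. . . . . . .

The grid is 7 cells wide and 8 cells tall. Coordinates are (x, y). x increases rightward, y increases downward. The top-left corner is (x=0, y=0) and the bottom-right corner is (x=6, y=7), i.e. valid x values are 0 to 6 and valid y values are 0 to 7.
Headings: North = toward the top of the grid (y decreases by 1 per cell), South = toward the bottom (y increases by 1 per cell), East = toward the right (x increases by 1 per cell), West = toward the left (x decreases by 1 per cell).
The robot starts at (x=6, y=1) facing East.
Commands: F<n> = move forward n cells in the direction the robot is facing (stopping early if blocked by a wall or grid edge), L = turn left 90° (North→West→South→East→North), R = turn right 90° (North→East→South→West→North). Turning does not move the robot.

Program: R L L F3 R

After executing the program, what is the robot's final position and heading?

Answer: Final position: (x=6, y=0), facing East

Derivation:
Start: (x=6, y=1), facing East
  R: turn right, now facing South
  L: turn left, now facing East
  L: turn left, now facing North
  F3: move forward 1/3 (blocked), now at (x=6, y=0)
  R: turn right, now facing East
Final: (x=6, y=0), facing East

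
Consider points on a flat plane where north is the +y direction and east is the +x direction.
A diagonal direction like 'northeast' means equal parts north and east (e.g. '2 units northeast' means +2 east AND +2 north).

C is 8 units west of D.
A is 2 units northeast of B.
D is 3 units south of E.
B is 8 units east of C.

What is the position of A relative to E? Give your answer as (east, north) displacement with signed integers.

Answer: A is at (east=2, north=-1) relative to E.

Derivation:
Place E at the origin (east=0, north=0).
  D is 3 units south of E: delta (east=+0, north=-3); D at (east=0, north=-3).
  C is 8 units west of D: delta (east=-8, north=+0); C at (east=-8, north=-3).
  B is 8 units east of C: delta (east=+8, north=+0); B at (east=0, north=-3).
  A is 2 units northeast of B: delta (east=+2, north=+2); A at (east=2, north=-1).
Therefore A relative to E: (east=2, north=-1).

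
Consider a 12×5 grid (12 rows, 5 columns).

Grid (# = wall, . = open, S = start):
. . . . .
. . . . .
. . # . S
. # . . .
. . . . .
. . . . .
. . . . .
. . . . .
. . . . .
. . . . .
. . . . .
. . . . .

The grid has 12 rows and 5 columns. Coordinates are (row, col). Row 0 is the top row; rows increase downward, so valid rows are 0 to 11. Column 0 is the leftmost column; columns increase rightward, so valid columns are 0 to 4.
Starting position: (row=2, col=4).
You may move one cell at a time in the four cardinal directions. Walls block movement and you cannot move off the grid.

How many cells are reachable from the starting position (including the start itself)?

BFS flood-fill from (row=2, col=4):
  Distance 0: (row=2, col=4)
  Distance 1: (row=1, col=4), (row=2, col=3), (row=3, col=4)
  Distance 2: (row=0, col=4), (row=1, col=3), (row=3, col=3), (row=4, col=4)
  Distance 3: (row=0, col=3), (row=1, col=2), (row=3, col=2), (row=4, col=3), (row=5, col=4)
  Distance 4: (row=0, col=2), (row=1, col=1), (row=4, col=2), (row=5, col=3), (row=6, col=4)
  Distance 5: (row=0, col=1), (row=1, col=0), (row=2, col=1), (row=4, col=1), (row=5, col=2), (row=6, col=3), (row=7, col=4)
  Distance 6: (row=0, col=0), (row=2, col=0), (row=4, col=0), (row=5, col=1), (row=6, col=2), (row=7, col=3), (row=8, col=4)
  Distance 7: (row=3, col=0), (row=5, col=0), (row=6, col=1), (row=7, col=2), (row=8, col=3), (row=9, col=4)
  Distance 8: (row=6, col=0), (row=7, col=1), (row=8, col=2), (row=9, col=3), (row=10, col=4)
  Distance 9: (row=7, col=0), (row=8, col=1), (row=9, col=2), (row=10, col=3), (row=11, col=4)
  Distance 10: (row=8, col=0), (row=9, col=1), (row=10, col=2), (row=11, col=3)
  Distance 11: (row=9, col=0), (row=10, col=1), (row=11, col=2)
  Distance 12: (row=10, col=0), (row=11, col=1)
  Distance 13: (row=11, col=0)
Total reachable: 58 (grid has 58 open cells total)

Answer: Reachable cells: 58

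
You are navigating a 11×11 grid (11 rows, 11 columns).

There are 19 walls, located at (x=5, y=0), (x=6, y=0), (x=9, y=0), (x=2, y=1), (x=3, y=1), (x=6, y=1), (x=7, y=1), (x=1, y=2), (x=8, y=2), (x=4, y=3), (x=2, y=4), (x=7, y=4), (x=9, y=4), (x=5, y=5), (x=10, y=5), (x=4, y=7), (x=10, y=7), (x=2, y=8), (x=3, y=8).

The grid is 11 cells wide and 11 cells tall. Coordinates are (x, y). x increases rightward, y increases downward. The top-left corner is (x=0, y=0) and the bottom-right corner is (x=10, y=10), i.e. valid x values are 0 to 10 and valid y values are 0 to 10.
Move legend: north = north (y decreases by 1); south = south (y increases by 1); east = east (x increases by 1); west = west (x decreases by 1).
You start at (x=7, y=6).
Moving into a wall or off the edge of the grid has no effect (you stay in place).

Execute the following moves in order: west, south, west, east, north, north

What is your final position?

Start: (x=7, y=6)
  west (west): (x=7, y=6) -> (x=6, y=6)
  south (south): (x=6, y=6) -> (x=6, y=7)
  west (west): (x=6, y=7) -> (x=5, y=7)
  east (east): (x=5, y=7) -> (x=6, y=7)
  north (north): (x=6, y=7) -> (x=6, y=6)
  north (north): (x=6, y=6) -> (x=6, y=5)
Final: (x=6, y=5)

Answer: Final position: (x=6, y=5)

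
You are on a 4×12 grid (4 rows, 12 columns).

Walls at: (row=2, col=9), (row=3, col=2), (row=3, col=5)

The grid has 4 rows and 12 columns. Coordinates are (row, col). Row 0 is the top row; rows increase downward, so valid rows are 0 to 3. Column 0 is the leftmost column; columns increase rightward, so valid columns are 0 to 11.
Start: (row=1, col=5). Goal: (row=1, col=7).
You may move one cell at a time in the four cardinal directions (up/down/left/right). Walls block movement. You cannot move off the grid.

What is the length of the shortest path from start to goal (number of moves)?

Answer: Shortest path length: 2

Derivation:
BFS from (row=1, col=5) until reaching (row=1, col=7):
  Distance 0: (row=1, col=5)
  Distance 1: (row=0, col=5), (row=1, col=4), (row=1, col=6), (row=2, col=5)
  Distance 2: (row=0, col=4), (row=0, col=6), (row=1, col=3), (row=1, col=7), (row=2, col=4), (row=2, col=6)  <- goal reached here
One shortest path (2 moves): (row=1, col=5) -> (row=1, col=6) -> (row=1, col=7)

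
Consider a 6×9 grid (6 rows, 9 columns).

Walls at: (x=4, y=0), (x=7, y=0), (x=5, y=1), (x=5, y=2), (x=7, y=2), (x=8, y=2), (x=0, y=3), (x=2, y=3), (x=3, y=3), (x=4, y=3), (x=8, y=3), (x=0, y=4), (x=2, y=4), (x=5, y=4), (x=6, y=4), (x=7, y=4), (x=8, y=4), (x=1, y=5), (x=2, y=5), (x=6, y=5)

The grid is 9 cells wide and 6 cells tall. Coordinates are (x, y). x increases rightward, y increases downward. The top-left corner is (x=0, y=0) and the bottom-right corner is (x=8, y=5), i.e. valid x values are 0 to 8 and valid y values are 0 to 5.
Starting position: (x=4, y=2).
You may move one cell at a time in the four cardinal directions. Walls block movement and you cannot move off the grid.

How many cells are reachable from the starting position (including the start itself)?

Answer: Reachable cells: 16

Derivation:
BFS flood-fill from (x=4, y=2):
  Distance 0: (x=4, y=2)
  Distance 1: (x=4, y=1), (x=3, y=2)
  Distance 2: (x=3, y=1), (x=2, y=2)
  Distance 3: (x=3, y=0), (x=2, y=1), (x=1, y=2)
  Distance 4: (x=2, y=0), (x=1, y=1), (x=0, y=2), (x=1, y=3)
  Distance 5: (x=1, y=0), (x=0, y=1), (x=1, y=4)
  Distance 6: (x=0, y=0)
Total reachable: 16 (grid has 34 open cells total)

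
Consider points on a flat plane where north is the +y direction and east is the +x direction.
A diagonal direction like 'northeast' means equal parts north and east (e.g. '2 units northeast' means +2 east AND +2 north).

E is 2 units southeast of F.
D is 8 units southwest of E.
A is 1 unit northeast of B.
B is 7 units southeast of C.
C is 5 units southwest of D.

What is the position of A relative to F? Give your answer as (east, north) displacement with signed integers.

Answer: A is at (east=-3, north=-21) relative to F.

Derivation:
Place F at the origin (east=0, north=0).
  E is 2 units southeast of F: delta (east=+2, north=-2); E at (east=2, north=-2).
  D is 8 units southwest of E: delta (east=-8, north=-8); D at (east=-6, north=-10).
  C is 5 units southwest of D: delta (east=-5, north=-5); C at (east=-11, north=-15).
  B is 7 units southeast of C: delta (east=+7, north=-7); B at (east=-4, north=-22).
  A is 1 unit northeast of B: delta (east=+1, north=+1); A at (east=-3, north=-21).
Therefore A relative to F: (east=-3, north=-21).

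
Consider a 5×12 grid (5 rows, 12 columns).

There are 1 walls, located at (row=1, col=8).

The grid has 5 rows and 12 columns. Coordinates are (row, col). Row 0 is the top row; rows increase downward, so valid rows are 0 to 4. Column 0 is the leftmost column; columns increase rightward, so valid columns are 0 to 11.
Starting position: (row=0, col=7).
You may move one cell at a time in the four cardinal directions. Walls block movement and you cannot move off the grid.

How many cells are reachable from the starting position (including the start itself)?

Answer: Reachable cells: 59

Derivation:
BFS flood-fill from (row=0, col=7):
  Distance 0: (row=0, col=7)
  Distance 1: (row=0, col=6), (row=0, col=8), (row=1, col=7)
  Distance 2: (row=0, col=5), (row=0, col=9), (row=1, col=6), (row=2, col=7)
  Distance 3: (row=0, col=4), (row=0, col=10), (row=1, col=5), (row=1, col=9), (row=2, col=6), (row=2, col=8), (row=3, col=7)
  Distance 4: (row=0, col=3), (row=0, col=11), (row=1, col=4), (row=1, col=10), (row=2, col=5), (row=2, col=9), (row=3, col=6), (row=3, col=8), (row=4, col=7)
  Distance 5: (row=0, col=2), (row=1, col=3), (row=1, col=11), (row=2, col=4), (row=2, col=10), (row=3, col=5), (row=3, col=9), (row=4, col=6), (row=4, col=8)
  Distance 6: (row=0, col=1), (row=1, col=2), (row=2, col=3), (row=2, col=11), (row=3, col=4), (row=3, col=10), (row=4, col=5), (row=4, col=9)
  Distance 7: (row=0, col=0), (row=1, col=1), (row=2, col=2), (row=3, col=3), (row=3, col=11), (row=4, col=4), (row=4, col=10)
  Distance 8: (row=1, col=0), (row=2, col=1), (row=3, col=2), (row=4, col=3), (row=4, col=11)
  Distance 9: (row=2, col=0), (row=3, col=1), (row=4, col=2)
  Distance 10: (row=3, col=0), (row=4, col=1)
  Distance 11: (row=4, col=0)
Total reachable: 59 (grid has 59 open cells total)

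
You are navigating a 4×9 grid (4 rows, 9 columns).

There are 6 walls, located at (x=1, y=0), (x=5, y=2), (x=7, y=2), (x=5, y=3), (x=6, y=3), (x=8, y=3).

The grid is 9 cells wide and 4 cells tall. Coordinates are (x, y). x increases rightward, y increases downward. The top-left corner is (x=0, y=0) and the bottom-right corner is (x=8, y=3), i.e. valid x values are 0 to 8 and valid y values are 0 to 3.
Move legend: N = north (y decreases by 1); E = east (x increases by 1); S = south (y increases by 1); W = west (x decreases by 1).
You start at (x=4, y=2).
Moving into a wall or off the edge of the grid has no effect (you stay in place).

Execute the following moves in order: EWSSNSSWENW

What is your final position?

Start: (x=4, y=2)
  E (east): blocked, stay at (x=4, y=2)
  W (west): (x=4, y=2) -> (x=3, y=2)
  S (south): (x=3, y=2) -> (x=3, y=3)
  S (south): blocked, stay at (x=3, y=3)
  N (north): (x=3, y=3) -> (x=3, y=2)
  S (south): (x=3, y=2) -> (x=3, y=3)
  S (south): blocked, stay at (x=3, y=3)
  W (west): (x=3, y=3) -> (x=2, y=3)
  E (east): (x=2, y=3) -> (x=3, y=3)
  N (north): (x=3, y=3) -> (x=3, y=2)
  W (west): (x=3, y=2) -> (x=2, y=2)
Final: (x=2, y=2)

Answer: Final position: (x=2, y=2)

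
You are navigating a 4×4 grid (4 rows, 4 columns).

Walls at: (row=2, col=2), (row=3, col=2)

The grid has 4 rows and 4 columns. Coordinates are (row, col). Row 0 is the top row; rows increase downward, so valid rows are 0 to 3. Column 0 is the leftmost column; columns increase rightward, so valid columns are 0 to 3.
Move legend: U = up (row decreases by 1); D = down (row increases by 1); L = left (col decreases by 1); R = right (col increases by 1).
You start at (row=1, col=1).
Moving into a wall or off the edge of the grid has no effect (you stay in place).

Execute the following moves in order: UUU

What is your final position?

Start: (row=1, col=1)
  U (up): (row=1, col=1) -> (row=0, col=1)
  U (up): blocked, stay at (row=0, col=1)
  U (up): blocked, stay at (row=0, col=1)
Final: (row=0, col=1)

Answer: Final position: (row=0, col=1)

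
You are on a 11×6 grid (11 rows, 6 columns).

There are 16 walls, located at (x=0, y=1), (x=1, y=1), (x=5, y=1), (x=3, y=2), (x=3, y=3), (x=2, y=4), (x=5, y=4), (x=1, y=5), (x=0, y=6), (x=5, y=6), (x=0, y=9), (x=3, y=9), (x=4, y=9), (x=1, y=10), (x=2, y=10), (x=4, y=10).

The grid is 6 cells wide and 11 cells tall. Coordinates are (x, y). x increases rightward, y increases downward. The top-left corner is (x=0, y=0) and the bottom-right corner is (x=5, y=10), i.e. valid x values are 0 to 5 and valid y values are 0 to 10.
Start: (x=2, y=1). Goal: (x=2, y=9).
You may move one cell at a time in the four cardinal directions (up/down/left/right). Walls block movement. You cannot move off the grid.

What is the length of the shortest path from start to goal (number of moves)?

Answer: Shortest path length: 12

Derivation:
BFS from (x=2, y=1) until reaching (x=2, y=9):
  Distance 0: (x=2, y=1)
  Distance 1: (x=2, y=0), (x=3, y=1), (x=2, y=2)
  Distance 2: (x=1, y=0), (x=3, y=0), (x=4, y=1), (x=1, y=2), (x=2, y=3)
  Distance 3: (x=0, y=0), (x=4, y=0), (x=0, y=2), (x=4, y=2), (x=1, y=3)
  Distance 4: (x=5, y=0), (x=5, y=2), (x=0, y=3), (x=4, y=3), (x=1, y=4)
  Distance 5: (x=5, y=3), (x=0, y=4), (x=4, y=4)
  Distance 6: (x=3, y=4), (x=0, y=5), (x=4, y=5)
  Distance 7: (x=3, y=5), (x=5, y=5), (x=4, y=6)
  Distance 8: (x=2, y=5), (x=3, y=6), (x=4, y=7)
  Distance 9: (x=2, y=6), (x=3, y=7), (x=5, y=7), (x=4, y=8)
  Distance 10: (x=1, y=6), (x=2, y=7), (x=3, y=8), (x=5, y=8)
  Distance 11: (x=1, y=7), (x=2, y=8), (x=5, y=9)
  Distance 12: (x=0, y=7), (x=1, y=8), (x=2, y=9), (x=5, y=10)  <- goal reached here
One shortest path (12 moves): (x=2, y=1) -> (x=3, y=1) -> (x=4, y=1) -> (x=4, y=2) -> (x=4, y=3) -> (x=4, y=4) -> (x=3, y=4) -> (x=3, y=5) -> (x=2, y=5) -> (x=2, y=6) -> (x=2, y=7) -> (x=2, y=8) -> (x=2, y=9)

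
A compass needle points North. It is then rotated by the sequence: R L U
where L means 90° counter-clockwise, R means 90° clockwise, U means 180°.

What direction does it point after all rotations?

Answer: Final heading: South

Derivation:
Start: North
  R (right (90° clockwise)) -> East
  L (left (90° counter-clockwise)) -> North
  U (U-turn (180°)) -> South
Final: South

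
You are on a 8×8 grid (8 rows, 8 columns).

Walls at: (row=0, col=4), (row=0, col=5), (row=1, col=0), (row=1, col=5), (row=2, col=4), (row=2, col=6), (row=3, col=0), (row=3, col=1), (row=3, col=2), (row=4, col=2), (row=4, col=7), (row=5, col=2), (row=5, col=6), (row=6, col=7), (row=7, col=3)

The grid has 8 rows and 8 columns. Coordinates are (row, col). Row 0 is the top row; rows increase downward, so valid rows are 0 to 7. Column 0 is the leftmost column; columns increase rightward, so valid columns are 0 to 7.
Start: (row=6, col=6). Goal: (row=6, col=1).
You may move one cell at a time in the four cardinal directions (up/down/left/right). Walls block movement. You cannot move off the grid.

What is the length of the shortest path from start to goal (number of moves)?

BFS from (row=6, col=6) until reaching (row=6, col=1):
  Distance 0: (row=6, col=6)
  Distance 1: (row=6, col=5), (row=7, col=6)
  Distance 2: (row=5, col=5), (row=6, col=4), (row=7, col=5), (row=7, col=7)
  Distance 3: (row=4, col=5), (row=5, col=4), (row=6, col=3), (row=7, col=4)
  Distance 4: (row=3, col=5), (row=4, col=4), (row=4, col=6), (row=5, col=3), (row=6, col=2)
  Distance 5: (row=2, col=5), (row=3, col=4), (row=3, col=6), (row=4, col=3), (row=6, col=1), (row=7, col=2)  <- goal reached here
One shortest path (5 moves): (row=6, col=6) -> (row=6, col=5) -> (row=6, col=4) -> (row=6, col=3) -> (row=6, col=2) -> (row=6, col=1)

Answer: Shortest path length: 5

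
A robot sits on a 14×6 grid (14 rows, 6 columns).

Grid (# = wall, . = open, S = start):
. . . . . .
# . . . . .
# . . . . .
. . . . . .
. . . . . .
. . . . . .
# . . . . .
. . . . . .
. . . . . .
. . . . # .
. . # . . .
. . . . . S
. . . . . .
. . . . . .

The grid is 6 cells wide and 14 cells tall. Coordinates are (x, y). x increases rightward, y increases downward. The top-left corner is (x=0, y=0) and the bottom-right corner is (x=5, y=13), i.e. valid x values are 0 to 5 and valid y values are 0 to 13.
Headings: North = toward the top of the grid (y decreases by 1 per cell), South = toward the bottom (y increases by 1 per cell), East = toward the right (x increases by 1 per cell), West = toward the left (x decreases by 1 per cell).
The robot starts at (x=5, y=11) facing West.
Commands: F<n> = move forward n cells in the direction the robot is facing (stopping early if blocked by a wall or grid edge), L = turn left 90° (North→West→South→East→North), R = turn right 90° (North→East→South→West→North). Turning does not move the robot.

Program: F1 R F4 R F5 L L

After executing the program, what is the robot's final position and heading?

Start: (x=5, y=11), facing West
  F1: move forward 1, now at (x=4, y=11)
  R: turn right, now facing North
  F4: move forward 1/4 (blocked), now at (x=4, y=10)
  R: turn right, now facing East
  F5: move forward 1/5 (blocked), now at (x=5, y=10)
  L: turn left, now facing North
  L: turn left, now facing West
Final: (x=5, y=10), facing West

Answer: Final position: (x=5, y=10), facing West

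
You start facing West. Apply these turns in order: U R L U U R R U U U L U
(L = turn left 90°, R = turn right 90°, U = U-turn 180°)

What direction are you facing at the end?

Answer: Final heading: South

Derivation:
Start: West
  U (U-turn (180°)) -> East
  R (right (90° clockwise)) -> South
  L (left (90° counter-clockwise)) -> East
  U (U-turn (180°)) -> West
  U (U-turn (180°)) -> East
  R (right (90° clockwise)) -> South
  R (right (90° clockwise)) -> West
  U (U-turn (180°)) -> East
  U (U-turn (180°)) -> West
  U (U-turn (180°)) -> East
  L (left (90° counter-clockwise)) -> North
  U (U-turn (180°)) -> South
Final: South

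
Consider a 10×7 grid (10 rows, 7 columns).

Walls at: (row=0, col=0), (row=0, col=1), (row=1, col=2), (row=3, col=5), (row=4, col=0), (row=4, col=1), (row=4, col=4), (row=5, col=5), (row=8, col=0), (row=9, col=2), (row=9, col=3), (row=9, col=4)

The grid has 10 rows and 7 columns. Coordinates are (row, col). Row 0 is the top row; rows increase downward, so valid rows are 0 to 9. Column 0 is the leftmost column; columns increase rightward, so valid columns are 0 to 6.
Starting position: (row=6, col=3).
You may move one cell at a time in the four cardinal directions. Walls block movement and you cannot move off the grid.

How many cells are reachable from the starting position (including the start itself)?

BFS flood-fill from (row=6, col=3):
  Distance 0: (row=6, col=3)
  Distance 1: (row=5, col=3), (row=6, col=2), (row=6, col=4), (row=7, col=3)
  Distance 2: (row=4, col=3), (row=5, col=2), (row=5, col=4), (row=6, col=1), (row=6, col=5), (row=7, col=2), (row=7, col=4), (row=8, col=3)
  Distance 3: (row=3, col=3), (row=4, col=2), (row=5, col=1), (row=6, col=0), (row=6, col=6), (row=7, col=1), (row=7, col=5), (row=8, col=2), (row=8, col=4)
  Distance 4: (row=2, col=3), (row=3, col=2), (row=3, col=4), (row=5, col=0), (row=5, col=6), (row=7, col=0), (row=7, col=6), (row=8, col=1), (row=8, col=5)
  Distance 5: (row=1, col=3), (row=2, col=2), (row=2, col=4), (row=3, col=1), (row=4, col=6), (row=8, col=6), (row=9, col=1), (row=9, col=5)
  Distance 6: (row=0, col=3), (row=1, col=4), (row=2, col=1), (row=2, col=5), (row=3, col=0), (row=3, col=6), (row=4, col=5), (row=9, col=0), (row=9, col=6)
  Distance 7: (row=0, col=2), (row=0, col=4), (row=1, col=1), (row=1, col=5), (row=2, col=0), (row=2, col=6)
  Distance 8: (row=0, col=5), (row=1, col=0), (row=1, col=6)
  Distance 9: (row=0, col=6)
Total reachable: 58 (grid has 58 open cells total)

Answer: Reachable cells: 58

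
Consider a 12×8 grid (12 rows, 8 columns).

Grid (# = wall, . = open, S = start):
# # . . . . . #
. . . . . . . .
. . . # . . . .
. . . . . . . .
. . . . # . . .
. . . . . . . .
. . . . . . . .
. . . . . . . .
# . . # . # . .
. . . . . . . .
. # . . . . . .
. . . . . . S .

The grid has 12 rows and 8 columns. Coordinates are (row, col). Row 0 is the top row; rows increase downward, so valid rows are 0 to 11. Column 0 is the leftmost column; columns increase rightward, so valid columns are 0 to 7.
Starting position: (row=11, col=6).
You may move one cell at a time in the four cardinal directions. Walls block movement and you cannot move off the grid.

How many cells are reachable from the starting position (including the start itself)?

BFS flood-fill from (row=11, col=6):
  Distance 0: (row=11, col=6)
  Distance 1: (row=10, col=6), (row=11, col=5), (row=11, col=7)
  Distance 2: (row=9, col=6), (row=10, col=5), (row=10, col=7), (row=11, col=4)
  Distance 3: (row=8, col=6), (row=9, col=5), (row=9, col=7), (row=10, col=4), (row=11, col=3)
  Distance 4: (row=7, col=6), (row=8, col=7), (row=9, col=4), (row=10, col=3), (row=11, col=2)
  Distance 5: (row=6, col=6), (row=7, col=5), (row=7, col=7), (row=8, col=4), (row=9, col=3), (row=10, col=2), (row=11, col=1)
  Distance 6: (row=5, col=6), (row=6, col=5), (row=6, col=7), (row=7, col=4), (row=9, col=2), (row=11, col=0)
  Distance 7: (row=4, col=6), (row=5, col=5), (row=5, col=7), (row=6, col=4), (row=7, col=3), (row=8, col=2), (row=9, col=1), (row=10, col=0)
  Distance 8: (row=3, col=6), (row=4, col=5), (row=4, col=7), (row=5, col=4), (row=6, col=3), (row=7, col=2), (row=8, col=1), (row=9, col=0)
  Distance 9: (row=2, col=6), (row=3, col=5), (row=3, col=7), (row=5, col=3), (row=6, col=2), (row=7, col=1)
  Distance 10: (row=1, col=6), (row=2, col=5), (row=2, col=7), (row=3, col=4), (row=4, col=3), (row=5, col=2), (row=6, col=1), (row=7, col=0)
  Distance 11: (row=0, col=6), (row=1, col=5), (row=1, col=7), (row=2, col=4), (row=3, col=3), (row=4, col=2), (row=5, col=1), (row=6, col=0)
  Distance 12: (row=0, col=5), (row=1, col=4), (row=3, col=2), (row=4, col=1), (row=5, col=0)
  Distance 13: (row=0, col=4), (row=1, col=3), (row=2, col=2), (row=3, col=1), (row=4, col=0)
  Distance 14: (row=0, col=3), (row=1, col=2), (row=2, col=1), (row=3, col=0)
  Distance 15: (row=0, col=2), (row=1, col=1), (row=2, col=0)
  Distance 16: (row=1, col=0)
Total reachable: 87 (grid has 87 open cells total)

Answer: Reachable cells: 87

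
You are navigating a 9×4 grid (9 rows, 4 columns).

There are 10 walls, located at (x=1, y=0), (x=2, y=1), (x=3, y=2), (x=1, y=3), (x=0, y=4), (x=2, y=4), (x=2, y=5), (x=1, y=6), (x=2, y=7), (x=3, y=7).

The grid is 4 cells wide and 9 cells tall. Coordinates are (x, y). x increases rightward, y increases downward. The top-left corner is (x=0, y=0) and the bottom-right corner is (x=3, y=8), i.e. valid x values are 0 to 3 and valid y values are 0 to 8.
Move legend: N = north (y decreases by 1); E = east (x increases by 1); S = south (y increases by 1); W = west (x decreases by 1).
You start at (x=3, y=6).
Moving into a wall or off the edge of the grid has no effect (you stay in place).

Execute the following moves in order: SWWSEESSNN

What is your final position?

Start: (x=3, y=6)
  S (south): blocked, stay at (x=3, y=6)
  W (west): (x=3, y=6) -> (x=2, y=6)
  W (west): blocked, stay at (x=2, y=6)
  S (south): blocked, stay at (x=2, y=6)
  E (east): (x=2, y=6) -> (x=3, y=6)
  E (east): blocked, stay at (x=3, y=6)
  S (south): blocked, stay at (x=3, y=6)
  S (south): blocked, stay at (x=3, y=6)
  N (north): (x=3, y=6) -> (x=3, y=5)
  N (north): (x=3, y=5) -> (x=3, y=4)
Final: (x=3, y=4)

Answer: Final position: (x=3, y=4)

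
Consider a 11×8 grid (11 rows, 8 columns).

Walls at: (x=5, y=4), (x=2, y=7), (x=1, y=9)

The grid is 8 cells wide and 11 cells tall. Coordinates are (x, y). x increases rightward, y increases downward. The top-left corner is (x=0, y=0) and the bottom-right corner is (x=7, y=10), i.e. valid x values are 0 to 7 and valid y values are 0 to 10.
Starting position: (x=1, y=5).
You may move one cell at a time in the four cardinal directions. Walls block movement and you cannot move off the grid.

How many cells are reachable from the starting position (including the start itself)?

BFS flood-fill from (x=1, y=5):
  Distance 0: (x=1, y=5)
  Distance 1: (x=1, y=4), (x=0, y=5), (x=2, y=5), (x=1, y=6)
  Distance 2: (x=1, y=3), (x=0, y=4), (x=2, y=4), (x=3, y=5), (x=0, y=6), (x=2, y=6), (x=1, y=7)
  Distance 3: (x=1, y=2), (x=0, y=3), (x=2, y=3), (x=3, y=4), (x=4, y=5), (x=3, y=6), (x=0, y=7), (x=1, y=8)
  Distance 4: (x=1, y=1), (x=0, y=2), (x=2, y=2), (x=3, y=3), (x=4, y=4), (x=5, y=5), (x=4, y=6), (x=3, y=7), (x=0, y=8), (x=2, y=8)
  Distance 5: (x=1, y=0), (x=0, y=1), (x=2, y=1), (x=3, y=2), (x=4, y=3), (x=6, y=5), (x=5, y=6), (x=4, y=7), (x=3, y=8), (x=0, y=9), (x=2, y=9)
  Distance 6: (x=0, y=0), (x=2, y=0), (x=3, y=1), (x=4, y=2), (x=5, y=3), (x=6, y=4), (x=7, y=5), (x=6, y=6), (x=5, y=7), (x=4, y=8), (x=3, y=9), (x=0, y=10), (x=2, y=10)
  Distance 7: (x=3, y=0), (x=4, y=1), (x=5, y=2), (x=6, y=3), (x=7, y=4), (x=7, y=6), (x=6, y=7), (x=5, y=8), (x=4, y=9), (x=1, y=10), (x=3, y=10)
  Distance 8: (x=4, y=0), (x=5, y=1), (x=6, y=2), (x=7, y=3), (x=7, y=7), (x=6, y=8), (x=5, y=9), (x=4, y=10)
  Distance 9: (x=5, y=0), (x=6, y=1), (x=7, y=2), (x=7, y=8), (x=6, y=9), (x=5, y=10)
  Distance 10: (x=6, y=0), (x=7, y=1), (x=7, y=9), (x=6, y=10)
  Distance 11: (x=7, y=0), (x=7, y=10)
Total reachable: 85 (grid has 85 open cells total)

Answer: Reachable cells: 85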